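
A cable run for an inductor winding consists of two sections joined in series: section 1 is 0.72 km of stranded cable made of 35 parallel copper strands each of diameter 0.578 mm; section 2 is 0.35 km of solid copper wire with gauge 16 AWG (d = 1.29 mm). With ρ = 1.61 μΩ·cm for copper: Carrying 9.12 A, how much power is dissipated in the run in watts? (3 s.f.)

464 W

ρ = 1.61 μΩ·cm = 1.61×10^-8 Ω·m
Section 1: A_strand = π(2.8900e-04)² = 2.624e-07 m²; R₁ = ρL/(N·A_s) = (1.61×10^-8)(720)/(35×2.624e-07) = 1.262 Ω
Section 2: A = π(1.29/2 mm)² = π(6.4500e-04 m)² = 1.307e-06 m²
R₂ = (1.61×10^-8)(350)/(1.307e-06) = 4.311 Ω
R = R₁ + R₂ = 5.574 Ω
P = I²R = (9.12)² × 5.574 = 464 W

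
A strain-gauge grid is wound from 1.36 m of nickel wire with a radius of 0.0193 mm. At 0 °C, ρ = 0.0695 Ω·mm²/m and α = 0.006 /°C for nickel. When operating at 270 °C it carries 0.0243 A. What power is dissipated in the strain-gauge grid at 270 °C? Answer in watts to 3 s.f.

ρ = 0.0695 Ω·mm²/m = 6.95×10^-8 Ω·m
A = πr² = π(1.9300e-05 m)² = 1.170e-09 m²
R₍0₎ = ρL/A = (6.95×10^-8)(1.36)/(1.170e-09) = 80.77 Ω
R₍270₎ = R₍0₎(1 + αΔT) = 80.77 × (1 + 0.006×270) = 211.6 Ω
P = I²R = (0.0243)² × 211.6 = 0.125 W

0.125 W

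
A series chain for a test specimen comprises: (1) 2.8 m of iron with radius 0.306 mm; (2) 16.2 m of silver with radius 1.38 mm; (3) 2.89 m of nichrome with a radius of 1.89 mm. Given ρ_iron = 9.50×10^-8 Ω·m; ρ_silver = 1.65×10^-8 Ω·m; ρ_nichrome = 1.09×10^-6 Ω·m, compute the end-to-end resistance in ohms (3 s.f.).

1.23 Ω

Seg 1: A = πr² = π(3.0600e-04 m)² = 2.942e-07 m²
R_1 = (9.50×10^-8)(2.8)/(2.942e-07) = 0.9043 Ω
Seg 2: A = πr² = π(1.3800e-03 m)² = 5.983e-06 m²
R_2 = (1.65×10^-8)(16.2)/(5.983e-06) = 0.04468 Ω
Seg 3: A = πr² = π(1.8900e-03 m)² = 1.122e-05 m²
R_3 = (1.09×10^-6)(2.89)/(1.122e-05) = 0.2807 Ω
R_total = R_1 + R_2 + R_3 = 1.23 Ω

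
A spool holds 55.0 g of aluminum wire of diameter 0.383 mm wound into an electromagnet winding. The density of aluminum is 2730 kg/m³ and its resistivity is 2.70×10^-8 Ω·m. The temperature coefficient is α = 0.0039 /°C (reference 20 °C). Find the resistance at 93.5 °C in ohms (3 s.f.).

52.7 Ω

A = π(d/2)² = π(1.9150e-04 m)² = 1.1521e-07 m²
L = m/(density·A) = 0.055/(2730×1.1521e-07) = 174.9 m
R = ρL/A = (2.70×10^-8)(174.9)/(1.1521e-07) = 40.98 Ω
R(93.5 °C) = 40.98 × (1 + 0.0039×73.5) = 52.7 Ω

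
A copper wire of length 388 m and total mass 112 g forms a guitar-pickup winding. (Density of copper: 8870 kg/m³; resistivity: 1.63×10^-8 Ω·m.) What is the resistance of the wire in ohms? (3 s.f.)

194 Ω

A = m/(density·L) = 0.112/(8870×388) = 3.2543e-08 m²
R = ρL/A = (1.63×10^-8)(388)/(3.2543e-08) = 194 Ω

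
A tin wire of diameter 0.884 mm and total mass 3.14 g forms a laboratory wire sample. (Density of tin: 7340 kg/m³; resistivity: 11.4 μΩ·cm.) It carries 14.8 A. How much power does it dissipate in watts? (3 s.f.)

28.4 W

ρ = 11.4 μΩ·cm = 1.14×10^-7 Ω·m
A = π(d/2)² = π(4.4200e-04 m)² = 6.1375e-07 m²
L = m/(density·A) = 0.00314/(7340×6.1375e-07) = 0.697 m
R = ρL/A = (1.14×10^-7)(0.697)/(6.1375e-07) = 0.1295 Ω
P = I²R = (14.8)² × 0.1295 = 28.4 W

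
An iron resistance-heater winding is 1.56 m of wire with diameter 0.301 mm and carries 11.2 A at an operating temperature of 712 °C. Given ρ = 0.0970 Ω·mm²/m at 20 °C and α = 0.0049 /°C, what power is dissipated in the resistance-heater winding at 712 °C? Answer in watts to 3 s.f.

ρ = 0.0970 Ω·mm²/m = 9.70×10^-8 Ω·m
A = π(d/2)² = π(1.5050e-04 m)² = 7.116e-08 m²
R₍20₎ = ρL/A = (9.70×10^-8)(1.56)/(7.116e-08) = 2.127 Ω
R₍712₎ = R₍20₎(1 + αΔT) = 2.127 × (1 + 0.0049×692) = 9.337 Ω
P = I²R = (11.2)² × 9.337 = 1170 W

1170 W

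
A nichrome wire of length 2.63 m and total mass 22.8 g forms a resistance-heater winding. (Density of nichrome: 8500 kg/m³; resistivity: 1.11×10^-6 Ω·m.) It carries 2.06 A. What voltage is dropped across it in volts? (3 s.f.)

5.90 V

A = m/(density·L) = 0.0228/(8500×2.63) = 1.0199e-06 m²
R = ρL/A = (1.11×10^-6)(2.63)/(1.0199e-06) = 2.862 Ω
V = IR = 2.06 × 2.862 = 5.90 V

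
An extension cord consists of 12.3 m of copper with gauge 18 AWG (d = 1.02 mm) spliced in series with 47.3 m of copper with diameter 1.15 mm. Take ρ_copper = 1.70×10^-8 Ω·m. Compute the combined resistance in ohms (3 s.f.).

1.03 Ω

Segment 1: A = π(1.02/2 mm)² = π(5.1000e-04 m)² = 8.171e-07 m²
R₁ = ρL/A = (1.70×10^-8)(12.3)/(8.171e-07) = 0.2559 Ω
Segment 2: A = π(d/2)² = π(5.7500e-04 m)² = 1.039e-06 m²
R₂ = (1.70×10^-8)(47.3)/(1.039e-06) = 0.7741 Ω
R = R₁ + R₂ = 1.03 Ω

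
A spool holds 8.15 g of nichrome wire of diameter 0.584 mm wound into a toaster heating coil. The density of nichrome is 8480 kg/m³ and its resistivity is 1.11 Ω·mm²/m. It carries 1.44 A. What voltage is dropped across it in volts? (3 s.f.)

ρ = 1.11 Ω·mm²/m = 1.11×10^-6 Ω·m
A = π(d/2)² = π(2.9200e-04 m)² = 2.6786e-07 m²
L = m/(density·A) = 0.00815/(8480×2.6786e-07) = 3.588 m
R = ρL/A = (1.11×10^-6)(3.588)/(2.6786e-07) = 14.87 Ω
V = IR = 1.44 × 14.87 = 21.4 V

21.4 V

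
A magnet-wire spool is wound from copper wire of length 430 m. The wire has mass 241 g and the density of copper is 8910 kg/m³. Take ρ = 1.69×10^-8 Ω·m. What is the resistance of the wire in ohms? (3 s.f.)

A = m/(density·L) = 0.241/(8910×430) = 6.2903e-08 m²
R = ρL/A = (1.69×10^-8)(430)/(6.2903e-08) = 116 Ω

116 Ω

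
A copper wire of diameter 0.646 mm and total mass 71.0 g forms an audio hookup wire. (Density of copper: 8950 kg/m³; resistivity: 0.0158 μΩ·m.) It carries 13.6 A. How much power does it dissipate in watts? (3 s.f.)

216 W

ρ = 0.0158 μΩ·m = 1.58×10^-8 Ω·m
A = π(d/2)² = π(3.2300e-04 m)² = 3.2776e-07 m²
L = m/(density·A) = 0.071/(8950×3.2776e-07) = 24.2 m
R = ρL/A = (1.58×10^-8)(24.2)/(3.2776e-07) = 1.167 Ω
P = I²R = (13.6)² × 1.167 = 216 W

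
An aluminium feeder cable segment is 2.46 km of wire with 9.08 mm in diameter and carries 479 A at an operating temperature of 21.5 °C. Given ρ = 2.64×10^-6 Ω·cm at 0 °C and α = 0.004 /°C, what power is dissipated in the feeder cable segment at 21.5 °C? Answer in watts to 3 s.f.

ρ = 2.64×10^-6 Ω·cm = 2.64×10^-8 Ω·m
A = π(d/2)² = π(4.5400e-03 m)² = 6.475e-05 m²
R₍0₎ = ρL/A = (2.64×10^-8)(2460)/(6.475e-05) = 1.003 Ω
R₍21.5₎ = R₍0₎(1 + αΔT) = 1.003 × (1 + 0.004×21.5) = 1.089 Ω
P = I²R = (479)² × 1.089 = 2.50×10^5 W

2.50×10^5 W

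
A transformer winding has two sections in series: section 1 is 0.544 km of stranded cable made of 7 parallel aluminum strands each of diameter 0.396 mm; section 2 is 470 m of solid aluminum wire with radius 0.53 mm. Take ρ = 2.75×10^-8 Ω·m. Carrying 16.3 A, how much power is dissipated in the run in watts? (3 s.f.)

Section 1: A_strand = π(1.9800e-04)² = 1.232e-07 m²; R₁ = ρL/(N·A_s) = (2.75×10^-8)(544)/(7×1.232e-07) = 17.35 Ω
Section 2: A = πr² = π(5.3000e-04 m)² = 8.825e-07 m²
R₂ = (2.75×10^-8)(470)/(8.825e-07) = 14.65 Ω
R = R₁ + R₂ = 32 Ω
P = I²R = (16.3)² × 32 = 8500 W

8500 W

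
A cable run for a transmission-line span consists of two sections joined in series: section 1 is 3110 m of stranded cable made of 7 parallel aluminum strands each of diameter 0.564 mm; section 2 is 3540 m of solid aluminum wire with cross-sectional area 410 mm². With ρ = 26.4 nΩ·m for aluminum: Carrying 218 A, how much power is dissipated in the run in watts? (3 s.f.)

2.24×10^6 W

ρ = 26.4 nΩ·m = 2.64×10^-8 Ω·m
Section 1: A_strand = π(2.8200e-04)² = 2.498e-07 m²; R₁ = ρL/(N·A_s) = (2.64×10^-8)(3110)/(7×2.498e-07) = 46.95 Ω
Section 2: A = 410 mm² = 4.100e-04 m²
R₂ = (2.64×10^-8)(3540)/(4.100e-04) = 0.2279 Ω
R = R₁ + R₂ = 47.18 Ω
P = I²R = (218)² × 47.18 = 2.24×10^6 W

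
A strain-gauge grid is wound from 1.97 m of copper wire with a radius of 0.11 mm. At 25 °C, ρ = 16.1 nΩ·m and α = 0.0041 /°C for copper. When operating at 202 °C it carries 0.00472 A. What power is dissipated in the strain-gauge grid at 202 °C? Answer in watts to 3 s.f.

ρ = 16.1 nΩ·m = 1.61×10^-8 Ω·m
A = πr² = π(1.1000e-04 m)² = 3.801e-08 m²
R₍25₎ = ρL/A = (1.61×10^-8)(1.97)/(3.801e-08) = 0.8344 Ω
R₍202₎ = R₍25₎(1 + αΔT) = 0.8344 × (1 + 0.0041×177) = 1.44 Ω
P = I²R = (0.00472)² × 1.44 = 3.21×10^-5 W

3.21×10^-5 W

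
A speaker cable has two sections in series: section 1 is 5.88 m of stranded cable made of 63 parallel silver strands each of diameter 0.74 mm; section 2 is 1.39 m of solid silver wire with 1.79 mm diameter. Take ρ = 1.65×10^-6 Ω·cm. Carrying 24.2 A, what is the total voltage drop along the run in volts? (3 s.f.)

0.307 V

ρ = 1.65×10^-6 Ω·cm = 1.65×10^-8 Ω·m
Section 1: A_strand = π(3.7000e-04)² = 4.301e-07 m²; R₁ = ρL/(N·A_s) = (1.65×10^-8)(5.88)/(63×4.301e-07) = 0.003581 Ω
Section 2: A = π(d/2)² = π(8.9500e-04 m)² = 2.516e-06 m²
R₂ = (1.65×10^-8)(1.39)/(2.516e-06) = 0.009114 Ω
R = R₁ + R₂ = 0.01269 Ω
V = IR = 24.2 × 0.01269 = 0.307 V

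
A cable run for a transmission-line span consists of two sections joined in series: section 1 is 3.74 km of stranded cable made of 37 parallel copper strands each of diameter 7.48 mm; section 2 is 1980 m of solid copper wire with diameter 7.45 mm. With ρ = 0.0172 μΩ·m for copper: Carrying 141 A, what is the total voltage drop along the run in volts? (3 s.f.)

116 V

ρ = 0.0172 μΩ·m = 1.72×10^-8 Ω·m
Section 1: A_strand = π(3.7400e-03)² = 4.394e-05 m²; R₁ = ρL/(N·A_s) = (1.72×10^-8)(3740)/(37×4.394e-05) = 0.03956 Ω
Section 2: A = π(d/2)² = π(3.7250e-03 m)² = 4.359e-05 m²
R₂ = (1.72×10^-8)(1980)/(4.359e-05) = 0.7813 Ω
R = R₁ + R₂ = 0.8208 Ω
V = IR = 141 × 0.8208 = 116 V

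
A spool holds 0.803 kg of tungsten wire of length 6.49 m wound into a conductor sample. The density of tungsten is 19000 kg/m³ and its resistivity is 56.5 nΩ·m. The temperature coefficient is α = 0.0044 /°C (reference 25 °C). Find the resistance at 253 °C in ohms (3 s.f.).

ρ = 56.5 nΩ·m = 5.65×10^-8 Ω·m
A = m/(density·L) = 0.803/(19000×6.49) = 6.5120e-06 m²
R = ρL/A = (5.65×10^-8)(6.49)/(6.5120e-06) = 0.05631 Ω
R(253 °C) = 0.05631 × (1 + 0.0044×228) = 0.113 Ω

0.113 Ω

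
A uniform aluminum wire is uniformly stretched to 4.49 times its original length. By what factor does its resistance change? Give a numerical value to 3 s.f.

20.2

Volume constant ⇒ A' = A/k with k = 4.49. R' = ρ(kL)/(A/k) = k²R.
Factor = 20.2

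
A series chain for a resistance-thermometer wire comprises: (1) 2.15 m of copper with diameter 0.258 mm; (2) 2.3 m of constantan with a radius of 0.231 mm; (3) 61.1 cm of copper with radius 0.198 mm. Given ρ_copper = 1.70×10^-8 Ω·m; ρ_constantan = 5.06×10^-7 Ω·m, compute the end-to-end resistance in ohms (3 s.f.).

Seg 1: A = π(d/2)² = π(1.2900e-04 m)² = 5.228e-08 m²
R_1 = (1.70×10^-8)(2.15)/(5.228e-08) = 0.6991 Ω
Seg 2: A = πr² = π(2.3100e-04 m)² = 1.676e-07 m²
R_2 = (5.06×10^-7)(2.3)/(1.676e-07) = 6.942 Ω
Seg 3: A = πr² = π(1.9800e-04 m)² = 1.232e-07 m²
R_3 = (1.70×10^-8)(0.611)/(1.232e-07) = 0.08434 Ω
R_total = R_1 + R_2 + R_3 = 7.73 Ω

7.73 Ω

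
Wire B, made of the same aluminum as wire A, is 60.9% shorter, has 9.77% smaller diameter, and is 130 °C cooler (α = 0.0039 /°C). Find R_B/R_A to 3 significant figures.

R ∝ ρL/d² with ρ ∝ (1+αΔT), so R_B/R_A = (1 − 60.9/100) × (1 − 9.77/100)⁻² × (1 − 0.0039×130)
= 0.391 × 1.228 × 0.493 = 0.237

0.237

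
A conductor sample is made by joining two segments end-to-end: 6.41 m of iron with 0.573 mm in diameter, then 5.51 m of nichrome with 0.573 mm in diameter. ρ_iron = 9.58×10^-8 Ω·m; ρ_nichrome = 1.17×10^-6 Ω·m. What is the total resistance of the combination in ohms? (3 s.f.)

27.4 Ω

Segment 1: A = π(d/2)² = π(2.8650e-04 m)² = 2.579e-07 m²
R₁ = ρL/A = (9.58×10^-8)(6.41)/(2.579e-07) = 2.381 Ω
R₂ = (1.17×10^-6)(5.51)/(2.579e-07) = 25 Ω
R = R₁ + R₂ = 27.4 Ω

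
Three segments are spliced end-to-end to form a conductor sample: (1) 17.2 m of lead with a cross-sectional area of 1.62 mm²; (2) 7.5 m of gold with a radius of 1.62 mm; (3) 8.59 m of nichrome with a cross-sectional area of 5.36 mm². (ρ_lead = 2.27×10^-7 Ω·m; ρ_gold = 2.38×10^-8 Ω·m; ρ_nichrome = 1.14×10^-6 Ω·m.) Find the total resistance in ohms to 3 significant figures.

4.26 Ω

Seg 1: A = 1.62 mm² = 1.620e-06 m²
R_1 = (2.27×10^-7)(17.2)/(1.620e-06) = 2.41 Ω
Seg 2: A = πr² = π(1.6200e-03 m)² = 8.245e-06 m²
R_2 = (2.38×10^-8)(7.5)/(8.245e-06) = 0.02165 Ω
Seg 3: A = 5.36 mm² = 5.360e-06 m²
R_3 = (1.14×10^-6)(8.59)/(5.360e-06) = 1.827 Ω
R_total = R_1 + R_2 + R_3 = 4.26 Ω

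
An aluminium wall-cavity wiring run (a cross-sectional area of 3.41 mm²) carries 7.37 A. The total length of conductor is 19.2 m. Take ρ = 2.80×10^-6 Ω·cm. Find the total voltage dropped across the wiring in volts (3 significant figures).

ρ = 2.80×10^-6 Ω·cm = 2.80×10^-8 Ω·m
A = 3.41 mm² = 3.410e-06 m²
R = ρL/A = (2.80×10^-8)(19.2)/(3.410e-06) = 0.1577 Ω
V = IR = 7.37 × 0.1577 = 1.16 V

1.16 V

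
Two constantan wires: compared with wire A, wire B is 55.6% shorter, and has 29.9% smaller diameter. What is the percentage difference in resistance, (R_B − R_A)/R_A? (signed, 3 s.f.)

R ∝ L/d², so R_B/R_A = (1 − 55.6/100) × (1 − 29.9/100)⁻²
= 0.444 × 2.035 = 0.9035
(R_B − R_A)/R_A = 0.9035 − 1 = -9.65%

-9.65%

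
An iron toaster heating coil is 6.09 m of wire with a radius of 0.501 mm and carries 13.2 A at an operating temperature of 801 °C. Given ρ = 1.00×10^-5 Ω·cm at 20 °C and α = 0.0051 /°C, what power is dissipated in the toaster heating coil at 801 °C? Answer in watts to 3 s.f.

ρ = 1.00×10^-5 Ω·cm = 1.00×10^-7 Ω·m
A = πr² = π(5.0100e-04 m)² = 7.885e-07 m²
R₍20₎ = ρL/A = (1.00×10^-7)(6.09)/(7.885e-07) = 0.7723 Ω
R₍801₎ = R₍20₎(1 + αΔT) = 0.7723 × (1 + 0.0051×781) = 3.849 Ω
P = I²R = (13.2)² × 3.849 = 671 W

671 W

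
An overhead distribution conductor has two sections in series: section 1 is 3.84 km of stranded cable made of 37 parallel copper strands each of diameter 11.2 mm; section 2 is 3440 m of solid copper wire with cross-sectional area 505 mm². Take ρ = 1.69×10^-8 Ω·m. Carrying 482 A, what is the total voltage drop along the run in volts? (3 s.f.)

64.1 V

Section 1: A_strand = π(5.6000e-03)² = 9.852e-05 m²; R₁ = ρL/(N·A_s) = (1.69×10^-8)(3840)/(37×9.852e-05) = 0.0178 Ω
Section 2: A = 505 mm² = 5.050e-04 m²
R₂ = (1.69×10^-8)(3440)/(5.050e-04) = 0.1151 Ω
R = R₁ + R₂ = 0.1329 Ω
V = IR = 482 × 0.1329 = 64.1 V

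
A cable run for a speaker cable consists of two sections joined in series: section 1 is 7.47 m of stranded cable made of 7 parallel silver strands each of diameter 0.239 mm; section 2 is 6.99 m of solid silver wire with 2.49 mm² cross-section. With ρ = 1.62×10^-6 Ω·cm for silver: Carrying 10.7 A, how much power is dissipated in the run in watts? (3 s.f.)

ρ = 1.62×10^-6 Ω·cm = 1.62×10^-8 Ω·m
Section 1: A_strand = π(1.1950e-04)² = 4.486e-08 m²; R₁ = ρL/(N·A_s) = (1.62×10^-8)(7.47)/(7×4.486e-08) = 0.3853 Ω
Section 2: A = 2.49 mm² = 2.490e-06 m²
R₂ = (1.62×10^-8)(6.99)/(2.490e-06) = 0.04548 Ω
R = R₁ + R₂ = 0.4308 Ω
P = I²R = (10.7)² × 0.4308 = 49.3 W

49.3 W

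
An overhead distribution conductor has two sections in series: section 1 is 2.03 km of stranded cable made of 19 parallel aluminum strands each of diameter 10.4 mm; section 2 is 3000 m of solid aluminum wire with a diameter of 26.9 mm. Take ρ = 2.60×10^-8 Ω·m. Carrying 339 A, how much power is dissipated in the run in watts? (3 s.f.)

Section 1: A_strand = π(5.2000e-03)² = 8.495e-05 m²; R₁ = ρL/(N·A_s) = (2.60×10^-8)(2030)/(19×8.495e-05) = 0.0327 Ω
Section 2: A = π(d/2)² = π(1.3450e-02 m)² = 5.683e-04 m²
R₂ = (2.60×10^-8)(3000)/(5.683e-04) = 0.1372 Ω
R = R₁ + R₂ = 0.1699 Ω
P = I²R = (339)² × 0.1699 = 19500 W

19500 W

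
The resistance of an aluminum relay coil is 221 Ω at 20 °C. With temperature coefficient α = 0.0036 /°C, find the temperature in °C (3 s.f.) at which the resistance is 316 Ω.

R = R₀(1 + α(T − T₀)) ⇒ T = T₀ + (R/R₀ − 1)/α
T = 20 + (316/221 − 1)/0.0036 = 20 + (0.4299)/0.0036 = 139 °C

139 °C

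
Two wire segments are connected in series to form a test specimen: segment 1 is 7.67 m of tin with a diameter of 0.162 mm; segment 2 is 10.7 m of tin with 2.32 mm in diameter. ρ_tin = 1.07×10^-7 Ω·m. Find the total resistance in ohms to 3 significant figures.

40.1 Ω

Segment 1: A = π(d/2)² = π(8.1000e-05 m)² = 2.061e-08 m²
R₁ = ρL/A = (1.07×10^-7)(7.67)/(2.061e-08) = 39.82 Ω
Segment 2: A = π(d/2)² = π(1.1600e-03 m)² = 4.227e-06 m²
R₂ = (1.07×10^-7)(10.7)/(4.227e-06) = 0.2708 Ω
R = R₁ + R₂ = 40.1 Ω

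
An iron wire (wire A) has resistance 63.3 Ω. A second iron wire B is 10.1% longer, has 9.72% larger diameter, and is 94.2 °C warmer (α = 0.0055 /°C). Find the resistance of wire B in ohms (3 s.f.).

R ∝ ρL/d² with ρ ∝ (1+αΔT), so R_B/R_A = (1 + 10.1/100) × (1 + 9.72/100)⁻² × (1 + 0.0055×94.2)
= 1.101 × 0.8307 × 1.518 = 1.388
R_B = 1.388 × 63.3 = 87.9 Ω

87.9 Ω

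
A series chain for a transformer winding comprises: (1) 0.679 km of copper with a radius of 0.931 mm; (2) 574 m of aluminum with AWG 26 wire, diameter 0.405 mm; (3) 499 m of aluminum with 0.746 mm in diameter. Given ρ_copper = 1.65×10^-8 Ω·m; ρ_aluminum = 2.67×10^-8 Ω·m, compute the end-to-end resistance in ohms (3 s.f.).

154 Ω

Seg 1: A = πr² = π(9.3100e-04 m)² = 2.723e-06 m²
R_1 = (1.65×10^-8)(679)/(2.723e-06) = 4.114 Ω
Seg 2: A = π(0.405/2 mm)² = π(2.0250e-04 m)² = 1.288e-07 m²
R_2 = (2.67×10^-8)(574)/(1.288e-07) = 119 Ω
Seg 3: A = π(d/2)² = π(3.7300e-04 m)² = 4.371e-07 m²
R_3 = (2.67×10^-8)(499)/(4.371e-07) = 30.48 Ω
R_total = R_1 + R_2 + R_3 = 154 Ω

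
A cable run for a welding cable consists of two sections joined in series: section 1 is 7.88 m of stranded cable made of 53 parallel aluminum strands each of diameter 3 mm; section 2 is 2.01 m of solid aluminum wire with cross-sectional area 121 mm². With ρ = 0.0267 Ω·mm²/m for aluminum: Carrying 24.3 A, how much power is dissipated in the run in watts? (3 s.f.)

0.594 W

ρ = 0.0267 Ω·mm²/m = 2.67×10^-8 Ω·m
Section 1: A_strand = π(1.5000e-03)² = 7.069e-06 m²; R₁ = ρL/(N·A_s) = (2.67×10^-8)(7.88)/(53×7.069e-06) = 5.616×10^-4 Ω
Section 2: A = 121 mm² = 1.210e-04 m²
R₂ = (2.67×10^-8)(2.01)/(1.210e-04) = 4.435×10^-4 Ω
R = R₁ + R₂ = 0.001005 Ω
P = I²R = (24.3)² × 0.001005 = 0.594 W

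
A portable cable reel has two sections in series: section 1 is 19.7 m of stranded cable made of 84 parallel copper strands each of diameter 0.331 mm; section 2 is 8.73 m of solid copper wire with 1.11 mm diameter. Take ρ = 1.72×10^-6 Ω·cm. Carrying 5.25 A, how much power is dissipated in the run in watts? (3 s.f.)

ρ = 1.72×10^-6 Ω·cm = 1.72×10^-8 Ω·m
Section 1: A_strand = π(1.6550e-04)² = 8.605e-08 m²; R₁ = ρL/(N·A_s) = (1.72×10^-8)(19.7)/(84×8.605e-08) = 0.04688 Ω
Section 2: A = π(d/2)² = π(5.5500e-04 m)² = 9.677e-07 m²
R₂ = (1.72×10^-8)(8.73)/(9.677e-07) = 0.1552 Ω
R = R₁ + R₂ = 0.202 Ω
P = I²R = (5.25)² × 0.202 = 5.57 W

5.57 W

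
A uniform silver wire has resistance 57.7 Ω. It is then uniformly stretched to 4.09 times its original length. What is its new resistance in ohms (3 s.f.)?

965 Ω

Volume constant ⇒ A' = A/k with k = 4.09. R' = ρ(kL)/(A/k) = k²R.
R' = 16.73 × 57.7 = 965 Ω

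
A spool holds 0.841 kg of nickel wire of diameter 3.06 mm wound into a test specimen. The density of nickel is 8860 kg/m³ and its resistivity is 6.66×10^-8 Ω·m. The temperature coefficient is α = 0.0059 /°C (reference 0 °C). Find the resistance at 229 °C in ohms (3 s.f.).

A = π(d/2)² = π(1.5300e-03 m)² = 7.3542e-06 m²
L = m/(density·A) = 0.841/(8860×7.3542e-06) = 12.91 m
R = ρL/A = (6.66×10^-8)(12.91)/(7.3542e-06) = 0.1169 Ω
R(229 °C) = 0.1169 × (1 + 0.0059×229) = 0.275 Ω

0.275 Ω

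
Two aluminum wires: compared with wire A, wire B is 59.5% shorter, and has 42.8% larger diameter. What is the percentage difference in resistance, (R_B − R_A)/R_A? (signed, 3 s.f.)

R ∝ L/d², so R_B/R_A = (1 − 59.5/100) × (1 + 42.8/100)⁻²
= 0.405 × 0.4904 = 0.1986
(R_B − R_A)/R_A = 0.1986 − 1 = -80.1%

-80.1%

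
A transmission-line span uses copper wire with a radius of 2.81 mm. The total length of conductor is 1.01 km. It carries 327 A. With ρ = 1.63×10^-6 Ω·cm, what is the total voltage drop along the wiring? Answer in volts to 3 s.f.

217 V

ρ = 1.63×10^-6 Ω·cm = 1.63×10^-8 Ω·m
A = πr² = π(2.8100e-03 m)² = 2.481e-05 m²
R = ρL/A = (1.63×10^-8)(1010)/(2.481e-05) = 0.6637 Ω
V = IR = 327 × 0.6637 = 217 V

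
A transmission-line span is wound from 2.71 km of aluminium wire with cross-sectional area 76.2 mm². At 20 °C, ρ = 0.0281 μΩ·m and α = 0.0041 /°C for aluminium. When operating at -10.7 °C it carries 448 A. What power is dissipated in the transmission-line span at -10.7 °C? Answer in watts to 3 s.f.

ρ = 0.0281 μΩ·m = 2.81×10^-8 Ω·m
A = 76.2 mm² = 7.620e-05 m²
R₍20₎ = ρL/A = (2.81×10^-8)(2710)/(7.620e-05) = 0.9994 Ω
R₍-10.7₎ = R₍20₎(1 + αΔT) = 0.9994 × (1 + 0.0041×-30.7) = 0.8736 Ω
P = I²R = (448)² × 0.8736 = 1.75×10^5 W

1.75×10^5 W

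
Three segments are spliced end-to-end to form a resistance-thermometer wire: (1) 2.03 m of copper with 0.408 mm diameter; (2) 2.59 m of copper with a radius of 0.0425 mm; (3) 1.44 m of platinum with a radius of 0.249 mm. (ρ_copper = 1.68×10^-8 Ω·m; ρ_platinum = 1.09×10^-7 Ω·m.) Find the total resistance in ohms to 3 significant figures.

8.73 Ω

Seg 1: A = π(d/2)² = π(2.0400e-04 m)² = 1.307e-07 m²
R_1 = (1.68×10^-8)(2.03)/(1.307e-07) = 0.2609 Ω
Seg 2: A = πr² = π(4.2500e-05 m)² = 5.675e-09 m²
R_2 = (1.68×10^-8)(2.59)/(5.675e-09) = 7.668 Ω
Seg 3: A = πr² = π(2.4900e-04 m)² = 1.948e-07 m²
R_3 = (1.09×10^-7)(1.44)/(1.948e-07) = 0.8058 Ω
R_total = R_1 + R_2 + R_3 = 8.73 Ω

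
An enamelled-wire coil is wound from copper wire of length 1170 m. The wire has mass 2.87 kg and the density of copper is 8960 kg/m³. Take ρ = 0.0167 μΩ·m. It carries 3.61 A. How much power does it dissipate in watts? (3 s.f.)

930 W

ρ = 0.0167 μΩ·m = 1.67×10^-8 Ω·m
A = m/(density·L) = 2.87/(8960×1170) = 2.7377e-07 m²
R = ρL/A = (1.67×10^-8)(1170)/(2.7377e-07) = 71.37 Ω
P = I²R = (3.61)² × 71.37 = 930 W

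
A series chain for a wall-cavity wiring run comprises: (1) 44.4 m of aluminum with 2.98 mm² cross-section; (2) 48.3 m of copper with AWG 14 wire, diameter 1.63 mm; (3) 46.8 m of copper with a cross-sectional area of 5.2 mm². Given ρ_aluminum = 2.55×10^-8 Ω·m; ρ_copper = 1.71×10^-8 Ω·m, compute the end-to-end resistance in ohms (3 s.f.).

Seg 1: A = 2.98 mm² = 2.980e-06 m²
R_1 = (2.55×10^-8)(44.4)/(2.980e-06) = 0.3799 Ω
Seg 2: A = π(1.63/2 mm)² = π(8.1500e-04 m)² = 2.087e-06 m²
R_2 = (1.71×10^-8)(48.3)/(2.087e-06) = 0.3958 Ω
Seg 3: A = 5.2 mm² = 5.200e-06 m²
R_3 = (1.71×10^-8)(46.8)/(5.200e-06) = 0.1539 Ω
R_total = R_1 + R_2 + R_3 = 0.930 Ω

0.930 Ω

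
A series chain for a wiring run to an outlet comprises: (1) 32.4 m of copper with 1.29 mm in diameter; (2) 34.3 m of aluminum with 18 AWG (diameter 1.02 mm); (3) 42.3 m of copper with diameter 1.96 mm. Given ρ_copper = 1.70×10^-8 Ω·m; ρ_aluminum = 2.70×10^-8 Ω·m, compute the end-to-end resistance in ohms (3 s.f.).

1.79 Ω

Seg 1: A = π(d/2)² = π(6.4500e-04 m)² = 1.307e-06 m²
R_1 = (1.70×10^-8)(32.4)/(1.307e-06) = 0.4214 Ω
Seg 2: A = π(1.02/2 mm)² = π(5.1000e-04 m)² = 8.171e-07 m²
R_2 = (2.70×10^-8)(34.3)/(8.171e-07) = 1.133 Ω
Seg 3: A = π(d/2)² = π(9.8000e-04 m)² = 3.017e-06 m²
R_3 = (1.70×10^-8)(42.3)/(3.017e-06) = 0.2383 Ω
R_total = R_1 + R_2 + R_3 = 1.79 Ω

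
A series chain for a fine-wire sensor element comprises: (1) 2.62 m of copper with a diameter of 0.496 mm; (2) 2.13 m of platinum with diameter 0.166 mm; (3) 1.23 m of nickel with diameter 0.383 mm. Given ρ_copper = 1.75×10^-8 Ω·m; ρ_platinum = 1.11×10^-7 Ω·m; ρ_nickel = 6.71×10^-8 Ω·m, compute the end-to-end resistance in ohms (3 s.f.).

11.9 Ω

Seg 1: A = π(d/2)² = π(2.4800e-04 m)² = 1.932e-07 m²
R_1 = (1.75×10^-8)(2.62)/(1.932e-07) = 0.2373 Ω
Seg 2: A = π(d/2)² = π(8.3000e-05 m)² = 2.164e-08 m²
R_2 = (1.11×10^-7)(2.13)/(2.164e-08) = 10.92 Ω
Seg 3: A = π(d/2)² = π(1.9150e-04 m)² = 1.152e-07 m²
R_3 = (6.71×10^-8)(1.23)/(1.152e-07) = 0.7164 Ω
R_total = R_1 + R_2 + R_3 = 11.9 Ω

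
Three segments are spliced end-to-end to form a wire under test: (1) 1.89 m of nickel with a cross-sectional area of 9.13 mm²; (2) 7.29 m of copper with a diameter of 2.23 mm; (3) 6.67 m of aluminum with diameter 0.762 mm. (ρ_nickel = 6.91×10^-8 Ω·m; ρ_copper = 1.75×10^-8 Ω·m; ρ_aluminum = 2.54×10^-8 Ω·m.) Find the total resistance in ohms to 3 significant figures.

0.418 Ω

Seg 1: A = 9.13 mm² = 9.130e-06 m²
R_1 = (6.91×10^-8)(1.89)/(9.130e-06) = 0.0143 Ω
Seg 2: A = π(d/2)² = π(1.1150e-03 m)² = 3.906e-06 m²
R_2 = (1.75×10^-8)(7.29)/(3.906e-06) = 0.03266 Ω
Seg 3: A = π(d/2)² = π(3.8100e-04 m)² = 4.560e-07 m²
R_3 = (2.54×10^-8)(6.67)/(4.560e-07) = 0.3715 Ω
R_total = R_1 + R_2 + R_3 = 0.418 Ω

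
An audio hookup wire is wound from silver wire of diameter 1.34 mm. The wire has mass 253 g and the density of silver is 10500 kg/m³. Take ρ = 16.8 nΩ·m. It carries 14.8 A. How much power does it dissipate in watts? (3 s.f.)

44.6 W

ρ = 16.8 nΩ·m = 1.68×10^-8 Ω·m
A = π(d/2)² = π(6.7000e-04 m)² = 1.4103e-06 m²
L = m/(density·A) = 0.253/(10500×1.4103e-06) = 17.09 m
R = ρL/A = (1.68×10^-8)(17.09)/(1.4103e-06) = 0.2035 Ω
P = I²R = (14.8)² × 0.2035 = 44.6 W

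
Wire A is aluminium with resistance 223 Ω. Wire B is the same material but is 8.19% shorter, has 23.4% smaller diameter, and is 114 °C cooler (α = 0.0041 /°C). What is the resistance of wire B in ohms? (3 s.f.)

186 Ω

R ∝ ρL/d² with ρ ∝ (1+αΔT), so R_B/R_A = (1 − 8.19/100) × (1 − 23.4/100)⁻² × (1 − 0.0041×114)
= 0.9181 × 1.704 × 0.5326 = 0.8334
R_B = 0.8334 × 223 = 186 Ω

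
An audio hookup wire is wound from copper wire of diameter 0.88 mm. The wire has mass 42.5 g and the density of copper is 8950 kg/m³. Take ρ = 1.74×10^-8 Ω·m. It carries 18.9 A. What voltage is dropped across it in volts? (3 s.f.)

4.22 V

A = π(d/2)² = π(4.4000e-04 m)² = 6.0821e-07 m²
L = m/(density·A) = 0.0425/(8950×6.0821e-07) = 7.807 m
R = ρL/A = (1.74×10^-8)(7.807)/(6.0821e-07) = 0.2234 Ω
V = IR = 18.9 × 0.2234 = 4.22 V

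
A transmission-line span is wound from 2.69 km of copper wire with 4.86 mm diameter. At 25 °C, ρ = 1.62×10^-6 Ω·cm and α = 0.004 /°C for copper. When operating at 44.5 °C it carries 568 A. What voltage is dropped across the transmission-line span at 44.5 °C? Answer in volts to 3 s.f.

1440 V

ρ = 1.62×10^-6 Ω·cm = 1.62×10^-8 Ω·m
A = π(d/2)² = π(2.4300e-03 m)² = 1.855e-05 m²
R₍25₎ = ρL/A = (1.62×10^-8)(2690)/(1.855e-05) = 2.349 Ω
R₍44.5₎ = R₍25₎(1 + αΔT) = 2.349 × (1 + 0.004×19.5) = 2.532 Ω
V = IR = 568 × 2.532 = 1440 V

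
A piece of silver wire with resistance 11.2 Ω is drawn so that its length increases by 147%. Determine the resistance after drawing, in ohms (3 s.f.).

68.3 Ω

k = 1 + 147/100 = 2.47; volume constant ⇒ A' = A/k, so R' = k²R.
R' = 6.101 × 11.2 = 68.3 Ω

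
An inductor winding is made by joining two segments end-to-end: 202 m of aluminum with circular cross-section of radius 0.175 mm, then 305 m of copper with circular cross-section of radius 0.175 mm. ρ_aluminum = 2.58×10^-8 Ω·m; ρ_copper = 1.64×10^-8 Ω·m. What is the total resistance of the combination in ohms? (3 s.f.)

Segment 1: A = πr² = π(1.7500e-04 m)² = 9.621e-08 m²
R₁ = ρL/A = (2.58×10^-8)(202)/(9.621e-08) = 54.17 Ω
R₂ = (1.64×10^-8)(305)/(9.621e-08) = 51.99 Ω
R = R₁ + R₂ = 106 Ω

106 Ω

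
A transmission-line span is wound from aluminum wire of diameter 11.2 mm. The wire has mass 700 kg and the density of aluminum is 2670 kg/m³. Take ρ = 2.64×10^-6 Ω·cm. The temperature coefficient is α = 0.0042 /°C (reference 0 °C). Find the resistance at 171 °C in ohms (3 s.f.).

ρ = 2.64×10^-6 Ω·cm = 2.64×10^-8 Ω·m
A = π(d/2)² = π(5.6000e-03 m)² = 9.8520e-05 m²
L = m/(density·A) = 700/(2670×9.8520e-05) = 2661 m
R = ρL/A = (2.64×10^-8)(2661)/(9.8520e-05) = 0.7131 Ω
R(171 °C) = 0.7131 × (1 + 0.0042×171) = 1.23 Ω

1.23 Ω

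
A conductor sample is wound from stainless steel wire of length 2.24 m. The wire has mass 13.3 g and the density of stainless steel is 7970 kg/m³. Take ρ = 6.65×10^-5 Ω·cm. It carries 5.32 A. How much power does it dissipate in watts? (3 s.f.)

56.6 W

ρ = 6.65×10^-5 Ω·cm = 6.65×10^-7 Ω·m
A = m/(density·L) = 0.0133/(7970×2.24) = 7.4498e-07 m²
R = ρL/A = (6.65×10^-7)(2.24)/(7.4498e-07) = 2 Ω
P = I²R = (5.32)² × 2 = 56.6 W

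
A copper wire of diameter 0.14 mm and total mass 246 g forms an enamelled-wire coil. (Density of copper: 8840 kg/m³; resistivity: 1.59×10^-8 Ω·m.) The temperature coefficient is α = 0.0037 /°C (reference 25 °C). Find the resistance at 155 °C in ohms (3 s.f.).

A = π(d/2)² = π(7.0000e-05 m)² = 1.5394e-08 m²
L = m/(density·A) = 0.246/(8840×1.5394e-08) = 1808 m
R = ρL/A = (1.59×10^-8)(1808)/(1.5394e-08) = 1867 Ω
R(155 °C) = 1867 × (1 + 0.0037×130) = 2770 Ω

2770 Ω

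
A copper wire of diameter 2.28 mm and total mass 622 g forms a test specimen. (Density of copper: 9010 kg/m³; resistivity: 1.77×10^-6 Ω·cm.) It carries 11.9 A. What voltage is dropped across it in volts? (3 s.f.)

ρ = 1.77×10^-6 Ω·cm = 1.77×10^-8 Ω·m
A = π(d/2)² = π(1.1400e-03 m)² = 4.0828e-06 m²
L = m/(density·A) = 0.622/(9010×4.0828e-06) = 16.91 m
R = ρL/A = (1.77×10^-8)(16.91)/(4.0828e-06) = 0.0733 Ω
V = IR = 11.9 × 0.0733 = 0.872 V

0.872 V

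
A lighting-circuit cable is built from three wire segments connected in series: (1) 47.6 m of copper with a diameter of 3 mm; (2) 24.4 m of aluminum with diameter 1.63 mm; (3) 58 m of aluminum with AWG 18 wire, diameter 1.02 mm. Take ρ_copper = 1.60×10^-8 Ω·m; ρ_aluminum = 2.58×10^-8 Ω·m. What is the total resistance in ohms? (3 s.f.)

2.24 Ω

Seg 1: A = π(d/2)² = π(1.5000e-03 m)² = 7.069e-06 m²
R_1 = (1.60×10^-8)(47.6)/(7.069e-06) = 0.1077 Ω
Seg 2: A = π(d/2)² = π(8.1500e-04 m)² = 2.087e-06 m²
R_2 = (2.58×10^-8)(24.4)/(2.087e-06) = 0.3017 Ω
Seg 3: A = π(1.02/2 mm)² = π(5.1000e-04 m)² = 8.171e-07 m²
R_3 = (2.58×10^-8)(58)/(8.171e-07) = 1.831 Ω
R_total = R_1 + R_2 + R_3 = 2.24 Ω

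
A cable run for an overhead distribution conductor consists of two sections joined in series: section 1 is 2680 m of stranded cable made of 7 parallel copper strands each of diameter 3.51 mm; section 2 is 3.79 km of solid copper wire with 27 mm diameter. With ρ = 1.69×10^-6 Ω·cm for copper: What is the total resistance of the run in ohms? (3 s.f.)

0.781 Ω

ρ = 1.69×10^-6 Ω·cm = 1.69×10^-8 Ω·m
Section 1: A_strand = π(1.7550e-03)² = 9.676e-06 m²; R₁ = ρL/(N·A_s) = (1.69×10^-8)(2680)/(7×9.676e-06) = 0.6687 Ω
Section 2: A = π(d/2)² = π(1.3500e-02 m)² = 5.726e-04 m²
R₂ = (1.69×10^-8)(3790)/(5.726e-04) = 0.1119 Ω
R = R₁ + R₂ = 0.781 Ω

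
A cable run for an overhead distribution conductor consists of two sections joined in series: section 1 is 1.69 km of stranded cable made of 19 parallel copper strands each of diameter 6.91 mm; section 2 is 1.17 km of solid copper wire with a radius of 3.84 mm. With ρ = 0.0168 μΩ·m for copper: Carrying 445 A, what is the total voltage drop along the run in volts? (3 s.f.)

207 V

ρ = 0.0168 μΩ·m = 1.68×10^-8 Ω·m
Section 1: A_strand = π(3.4550e-03)² = 3.750e-05 m²; R₁ = ρL/(N·A_s) = (1.68×10^-8)(1690)/(19×3.750e-05) = 0.03985 Ω
Section 2: A = πr² = π(3.8400e-03 m)² = 4.632e-05 m²
R₂ = (1.68×10^-8)(1170)/(4.632e-05) = 0.4243 Ω
R = R₁ + R₂ = 0.4642 Ω
V = IR = 445 × 0.4642 = 207 V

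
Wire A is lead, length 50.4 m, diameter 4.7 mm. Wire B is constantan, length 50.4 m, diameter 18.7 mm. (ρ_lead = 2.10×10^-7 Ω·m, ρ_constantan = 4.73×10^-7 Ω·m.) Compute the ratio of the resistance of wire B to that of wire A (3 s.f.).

0.142

R ∝ ρL/d², so R_B/R_A = (ρ_B/ρ_A) × (d_A/d_B)²
= (4.73×10^-7/2.10×10^-7) × (4.7/18.7)² = 0.142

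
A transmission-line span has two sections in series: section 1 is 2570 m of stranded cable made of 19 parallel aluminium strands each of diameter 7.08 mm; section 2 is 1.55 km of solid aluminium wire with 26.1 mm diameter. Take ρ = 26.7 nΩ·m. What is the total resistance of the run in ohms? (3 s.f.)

ρ = 26.7 nΩ·m = 2.67×10^-8 Ω·m
Section 1: A_strand = π(3.5400e-03)² = 3.937e-05 m²; R₁ = ρL/(N·A_s) = (2.67×10^-8)(2570)/(19×3.937e-05) = 0.09173 Ω
Section 2: A = π(d/2)² = π(1.3050e-02 m)² = 5.350e-04 m²
R₂ = (2.67×10^-8)(1550)/(5.350e-04) = 0.07735 Ω
R = R₁ + R₂ = 0.169 Ω

0.169 Ω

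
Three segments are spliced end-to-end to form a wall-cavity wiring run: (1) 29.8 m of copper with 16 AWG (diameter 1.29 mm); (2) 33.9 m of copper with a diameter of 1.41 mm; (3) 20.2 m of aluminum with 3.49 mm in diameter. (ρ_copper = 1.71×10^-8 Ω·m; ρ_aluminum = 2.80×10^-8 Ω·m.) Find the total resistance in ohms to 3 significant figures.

0.820 Ω

Seg 1: A = π(1.29/2 mm)² = π(6.4500e-04 m)² = 1.307e-06 m²
R_1 = (1.71×10^-8)(29.8)/(1.307e-06) = 0.3899 Ω
Seg 2: A = π(d/2)² = π(7.0500e-04 m)² = 1.561e-06 m²
R_2 = (1.71×10^-8)(33.9)/(1.561e-06) = 0.3713 Ω
Seg 3: A = π(d/2)² = π(1.7450e-03 m)² = 9.566e-06 m²
R_3 = (2.80×10^-8)(20.2)/(9.566e-06) = 0.05912 Ω
R_total = R_1 + R_2 + R_3 = 0.820 Ω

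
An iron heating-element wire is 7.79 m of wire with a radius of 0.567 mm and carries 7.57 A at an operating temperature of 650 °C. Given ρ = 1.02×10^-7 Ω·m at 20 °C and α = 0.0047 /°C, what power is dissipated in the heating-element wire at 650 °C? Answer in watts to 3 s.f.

179 W

A = πr² = π(5.6700e-04 m)² = 1.010e-06 m²
R₍20₎ = ρL/A = (1.02×10^-7)(7.79)/(1.010e-06) = 0.7867 Ω
R₍650₎ = R₍20₎(1 + αΔT) = 0.7867 × (1 + 0.0047×630) = 3.116 Ω
P = I²R = (7.57)² × 3.116 = 179 W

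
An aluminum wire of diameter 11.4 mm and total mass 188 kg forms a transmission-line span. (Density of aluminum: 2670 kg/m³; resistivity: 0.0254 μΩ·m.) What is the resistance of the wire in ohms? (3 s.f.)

ρ = 0.0254 μΩ·m = 2.54×10^-8 Ω·m
A = π(d/2)² = π(5.7000e-03 m)² = 1.0207e-04 m²
L = m/(density·A) = 188/(2670×1.0207e-04) = 689.8 m
R = ρL/A = (2.54×10^-8)(689.8)/(1.0207e-04) = 0.172 Ω

0.172 Ω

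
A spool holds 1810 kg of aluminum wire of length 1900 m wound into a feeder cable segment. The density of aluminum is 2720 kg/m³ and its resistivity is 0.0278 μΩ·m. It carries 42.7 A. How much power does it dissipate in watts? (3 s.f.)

275 W

ρ = 0.0278 μΩ·m = 2.78×10^-8 Ω·m
A = m/(density·L) = 1810/(2720×1900) = 3.5023e-04 m²
R = ρL/A = (2.78×10^-8)(1900)/(3.5023e-04) = 0.1508 Ω
P = I²R = (42.7)² × 0.1508 = 275 W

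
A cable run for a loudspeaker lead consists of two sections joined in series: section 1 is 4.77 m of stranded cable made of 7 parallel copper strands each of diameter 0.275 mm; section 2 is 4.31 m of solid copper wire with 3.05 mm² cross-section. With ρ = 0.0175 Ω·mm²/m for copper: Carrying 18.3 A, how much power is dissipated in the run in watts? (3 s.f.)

75.5 W

ρ = 0.0175 Ω·mm²/m = 1.75×10^-8 Ω·m
Section 1: A_strand = π(1.3750e-04)² = 5.940e-08 m²; R₁ = ρL/(N·A_s) = (1.75×10^-8)(4.77)/(7×5.940e-08) = 0.2008 Ω
Section 2: A = 3.05 mm² = 3.050e-06 m²
R₂ = (1.75×10^-8)(4.31)/(3.050e-06) = 0.02473 Ω
R = R₁ + R₂ = 0.2255 Ω
P = I²R = (18.3)² × 0.2255 = 75.5 W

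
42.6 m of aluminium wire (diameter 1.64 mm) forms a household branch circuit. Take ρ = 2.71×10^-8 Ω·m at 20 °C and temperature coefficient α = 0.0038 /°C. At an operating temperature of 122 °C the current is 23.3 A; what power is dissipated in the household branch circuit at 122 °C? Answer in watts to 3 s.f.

A = π(d/2)² = π(8.2000e-04 m)² = 2.112e-06 m²
R₍20₎ = ρL/A = (2.71×10^-8)(42.6)/(2.112e-06) = 0.5465 Ω
R₍122₎ = R₍20₎(1 + αΔT) = 0.5465 × (1 + 0.0038×102) = 0.7583 Ω
P = I²R = (23.3)² × 0.7583 = 412 W

412 W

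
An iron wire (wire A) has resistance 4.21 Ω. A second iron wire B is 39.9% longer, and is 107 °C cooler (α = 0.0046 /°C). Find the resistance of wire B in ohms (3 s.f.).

R ∝ ρL/d² with ρ ∝ (1+αΔT), so R_B/R_A = (1 + 39.9/100) × (1 − 0.0046×107)
= 1.399 × 0.5078 = 0.7104
R_B = 0.7104 × 4.21 = 2.99 Ω

2.99 Ω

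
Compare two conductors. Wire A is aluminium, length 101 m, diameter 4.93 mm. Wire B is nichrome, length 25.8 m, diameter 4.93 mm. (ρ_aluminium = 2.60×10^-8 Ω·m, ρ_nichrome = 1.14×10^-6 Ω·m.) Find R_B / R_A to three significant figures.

R ∝ ρL/d², so R_B/R_A = (ρ_B/ρ_A) × (L_B/L_A)
= (1.14×10^-6/2.60×10^-8) × (25.8/101) = 11.2

11.2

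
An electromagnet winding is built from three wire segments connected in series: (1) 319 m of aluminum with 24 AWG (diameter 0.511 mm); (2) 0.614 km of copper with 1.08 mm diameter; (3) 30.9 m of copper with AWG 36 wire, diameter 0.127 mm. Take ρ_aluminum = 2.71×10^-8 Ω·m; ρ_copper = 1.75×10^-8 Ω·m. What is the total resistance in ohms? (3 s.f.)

96.6 Ω

Seg 1: A = π(0.511/2 mm)² = π(2.5550e-04 m)² = 2.051e-07 m²
R_1 = (2.71×10^-8)(319)/(2.051e-07) = 42.15 Ω
Seg 2: A = π(d/2)² = π(5.4000e-04 m)² = 9.161e-07 m²
R_2 = (1.75×10^-8)(614)/(9.161e-07) = 11.73 Ω
Seg 3: A = π(0.127/2 mm)² = π(6.3500e-05 m)² = 1.267e-08 m²
R_3 = (1.75×10^-8)(30.9)/(1.267e-08) = 42.69 Ω
R_total = R_1 + R_2 + R_3 = 96.6 Ω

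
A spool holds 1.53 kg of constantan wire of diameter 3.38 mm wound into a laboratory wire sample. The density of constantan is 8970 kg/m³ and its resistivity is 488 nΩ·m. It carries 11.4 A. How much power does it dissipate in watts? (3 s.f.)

134 W

ρ = 488 nΩ·m = 4.88×10^-7 Ω·m
A = π(d/2)² = π(1.6900e-03 m)² = 8.9727e-06 m²
L = m/(density·A) = 1.53/(8970×8.9727e-06) = 19.01 m
R = ρL/A = (4.88×10^-7)(19.01)/(8.9727e-06) = 1.034 Ω
P = I²R = (11.4)² × 1.034 = 134 W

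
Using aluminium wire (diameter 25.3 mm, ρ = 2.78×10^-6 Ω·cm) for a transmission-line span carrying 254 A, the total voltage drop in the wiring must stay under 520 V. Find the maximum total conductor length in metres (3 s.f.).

ρ = 2.78×10^-6 Ω·cm = 2.78×10^-8 Ω·m
A = π(d/2)² = π(1.2650e-02 m)² = 5.027e-04 m²
L_max = V_max·A/(1·ρI) = (520)(5.027e-04)/(2.78×10^-8×254) = 37000 m

37000 m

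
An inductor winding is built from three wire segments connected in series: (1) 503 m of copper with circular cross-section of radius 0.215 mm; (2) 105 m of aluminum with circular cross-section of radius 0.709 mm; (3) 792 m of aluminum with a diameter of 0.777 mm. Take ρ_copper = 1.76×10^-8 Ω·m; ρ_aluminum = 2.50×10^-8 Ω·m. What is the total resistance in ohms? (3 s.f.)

Seg 1: A = πr² = π(2.1500e-04 m)² = 1.452e-07 m²
R_1 = (1.76×10^-8)(503)/(1.452e-07) = 60.96 Ω
Seg 2: A = πr² = π(7.0900e-04 m)² = 1.579e-06 m²
R_2 = (2.50×10^-8)(105)/(1.579e-06) = 1.662 Ω
Seg 3: A = π(d/2)² = π(3.8850e-04 m)² = 4.742e-07 m²
R_3 = (2.50×10^-8)(792)/(4.742e-07) = 41.76 Ω
R_total = R_1 + R_2 + R_3 = 104 Ω

104 Ω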